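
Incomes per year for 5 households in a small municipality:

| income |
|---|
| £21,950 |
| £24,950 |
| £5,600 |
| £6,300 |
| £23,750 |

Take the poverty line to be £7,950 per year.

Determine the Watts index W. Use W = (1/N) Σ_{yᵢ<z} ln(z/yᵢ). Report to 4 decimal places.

0.1166

Below the line: £5,600, £6,300 (q = 2 of N = 5).
Log gaps: ln(7950/5600) = 0.3504; ln(7950/6300) = 0.2326.
W = 0.583028 / 5 = 0.1166.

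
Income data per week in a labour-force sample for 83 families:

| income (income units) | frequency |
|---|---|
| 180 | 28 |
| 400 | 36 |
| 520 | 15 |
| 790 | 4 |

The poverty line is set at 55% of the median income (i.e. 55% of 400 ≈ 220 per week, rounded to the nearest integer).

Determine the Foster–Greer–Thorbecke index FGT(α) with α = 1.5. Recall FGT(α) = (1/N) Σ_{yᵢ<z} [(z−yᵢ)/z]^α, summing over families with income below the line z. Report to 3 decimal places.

Below z: 28×180 (q = 28 of N = 83).
Gap ratios (z−y)/z: (220−180)/220 = 0.1818 (×28).
Raised to α = 1.5: 0.07753 (×28).
Sum = 2.170771; FGT(1.5) = 2.170771 / 83 = 0.026.

0.026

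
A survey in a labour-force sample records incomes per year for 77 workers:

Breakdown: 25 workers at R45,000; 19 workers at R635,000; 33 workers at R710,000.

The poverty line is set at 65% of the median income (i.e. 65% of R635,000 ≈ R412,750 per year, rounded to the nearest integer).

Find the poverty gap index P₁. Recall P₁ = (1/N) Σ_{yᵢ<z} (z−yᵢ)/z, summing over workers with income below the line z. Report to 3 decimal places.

Poor units: 25×R45,000 (q = 25 of N = 77).
Relative gaps: (412750−45000)/412750 = 0.8910 (×25).
Σ = 22.274379. Dividing by the full population N = 77 gives P₁ = 0.289.

0.289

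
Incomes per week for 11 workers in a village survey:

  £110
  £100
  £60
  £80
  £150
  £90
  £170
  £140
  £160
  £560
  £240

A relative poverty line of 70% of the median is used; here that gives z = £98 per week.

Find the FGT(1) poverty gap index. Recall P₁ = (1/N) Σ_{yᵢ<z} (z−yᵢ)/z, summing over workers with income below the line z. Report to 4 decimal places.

Below the line: £60, £80, £90 (q = 3 of N = 11).
Shortfall ratios: (98−60)/98 = 0.3878; (98−80)/98 = 0.1837; (98−90)/98 = 0.0816.
Σ = 0.653061. Dividing by the full population N = 11 gives P₁ = 0.0594.

0.0594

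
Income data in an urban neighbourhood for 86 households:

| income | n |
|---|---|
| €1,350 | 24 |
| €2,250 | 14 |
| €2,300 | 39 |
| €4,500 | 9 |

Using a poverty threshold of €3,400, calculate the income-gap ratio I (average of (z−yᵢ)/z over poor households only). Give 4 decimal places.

Below the line: 24×€1,350, 14×€2,250, 39×€2,300 (q = 77 of N = 86).
Shortfall ratios (z−y)/z: 0.6029 (×24), 0.3382 (×14), 0.3235 (×39); sum = 31.823529.
The income-gap ratio divides by q (the poor only): 31.823529 / 77 = 0.4133.

0.4133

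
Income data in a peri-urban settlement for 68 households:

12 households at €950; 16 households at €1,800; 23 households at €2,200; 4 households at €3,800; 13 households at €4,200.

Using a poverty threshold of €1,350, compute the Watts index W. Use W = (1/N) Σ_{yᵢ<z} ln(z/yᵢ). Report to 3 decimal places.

0.062

Poor units: 12×€950 (q = 12 of N = 68).
Log shortfalls: ln(1350/950) = 0.3514 (×12).
W = 4.216775 / 68 = 0.062.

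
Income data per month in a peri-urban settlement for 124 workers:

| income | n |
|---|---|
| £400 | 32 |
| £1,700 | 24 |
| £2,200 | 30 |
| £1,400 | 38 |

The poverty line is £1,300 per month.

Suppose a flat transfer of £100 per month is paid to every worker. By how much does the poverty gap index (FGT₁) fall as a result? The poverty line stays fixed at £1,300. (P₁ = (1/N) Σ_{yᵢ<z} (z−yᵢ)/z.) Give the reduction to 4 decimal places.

0.0199

Before: below the line — 32×£400; poverty gap index (FGT₁) = 0.178660.
After the £100 transfer: below the line — 32×£500; poverty gap index (FGT₁) = 0.158809.
Reduction = 0.178660 − 0.158809 = 0.0199.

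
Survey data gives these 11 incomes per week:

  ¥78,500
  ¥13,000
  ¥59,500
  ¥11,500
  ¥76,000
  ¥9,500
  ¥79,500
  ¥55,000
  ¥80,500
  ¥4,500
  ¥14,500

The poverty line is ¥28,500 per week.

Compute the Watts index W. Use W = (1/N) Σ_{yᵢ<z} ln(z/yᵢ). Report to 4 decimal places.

0.4830

Below the line: ¥4,500, ¥9,500, ¥11,500, ¥13,000, ¥14,500 (q = 5 of N = 11).
Log shortfalls: ln(28500/4500) = 1.8458; ln(28500/9500) = 1.0986; ln(28500/11500) = 0.9076; ln(28500/13000) = 0.7850; ln(28500/14500) = 0.6758.
W = 5.312706 / 11 = 0.4830.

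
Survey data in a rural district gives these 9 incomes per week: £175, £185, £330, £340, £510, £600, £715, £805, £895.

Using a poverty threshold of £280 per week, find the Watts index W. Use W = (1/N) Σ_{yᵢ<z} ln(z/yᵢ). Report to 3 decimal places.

Below the line: £175, £185 (q = 2 of N = 9).
ln(z/y) terms: ln(280/175) = 0.4700; ln(280/185) = 0.4144.
W = 0.884437 / 9 = 0.098.

0.098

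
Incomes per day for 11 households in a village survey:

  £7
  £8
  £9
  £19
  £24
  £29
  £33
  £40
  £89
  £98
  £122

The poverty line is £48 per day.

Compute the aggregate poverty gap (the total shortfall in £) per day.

Below z: £7, £8, £9, £19, £24, £29, £33, £40 (q = 8 of N = 11).
Individual gaps: 48−7 = 41; 48−8 = 40; 48−9 = 39; 48−19 = 29; 48−24 = 24; 48−29 = 19; 48−33 = 15; 48−40 = 8.
Aggregate gap = £215.

£215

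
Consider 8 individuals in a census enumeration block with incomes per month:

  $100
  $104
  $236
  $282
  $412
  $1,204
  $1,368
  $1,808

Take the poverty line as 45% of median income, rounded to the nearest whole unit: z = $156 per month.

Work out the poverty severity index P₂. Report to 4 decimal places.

Below z: $100, $104 (q = 2 of N = 8).
Gap ratios (z−y)/z: (156−100)/156 = 0.3590; (156−104)/156 = 0.3333.
Squared: 0.1289; 0.1111.
Sum = 0.239974; P₂ = 0.239974 / 8 = 0.0300.

0.0300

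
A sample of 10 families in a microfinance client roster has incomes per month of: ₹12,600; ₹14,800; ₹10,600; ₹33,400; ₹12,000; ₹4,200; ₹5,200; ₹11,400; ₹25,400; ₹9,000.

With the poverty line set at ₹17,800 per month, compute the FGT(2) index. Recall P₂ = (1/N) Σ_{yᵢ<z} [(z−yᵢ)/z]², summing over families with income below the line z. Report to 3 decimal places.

0.184

Incomes under z: ₹4,200, ₹5,200, ₹9,000, ₹10,600, ₹11,400, ₹12,000, ₹12,600, ₹14,800 (q = 8 of N = 10).
Relative gaps: (17800−4200)/17800 = 0.7640; (17800−5200)/17800 = 0.7079; (17800−9000)/17800 = 0.4944; (17800−10600)/17800 = 0.4045; (17800−11400)/17800 = 0.3596; (17800−12000)/17800 = 0.3258; (17800−12600)/17800 = 0.2921; (17800−14800)/17800 = 0.1685.
Squared: 0.5838; 0.5011; 0.2444; 0.1636; 0.1293; 0.1062; 0.0853; 0.0284.
Sum = 1.842065; P₂ = 1.842065 / 10 = 0.184.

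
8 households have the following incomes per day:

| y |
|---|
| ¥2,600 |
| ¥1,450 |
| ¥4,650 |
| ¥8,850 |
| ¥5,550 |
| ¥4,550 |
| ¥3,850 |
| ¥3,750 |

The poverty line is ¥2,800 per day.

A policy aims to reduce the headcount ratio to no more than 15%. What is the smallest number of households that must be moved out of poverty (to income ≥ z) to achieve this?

1

2 of the 8 households are poor, so H = 2/8 = 0.250.
A headcount ratio of at most 15% allows at most ⌊0.15 × 8⌋ = 1 poor households.
So at least 2 − 1 = 1 must be lifted.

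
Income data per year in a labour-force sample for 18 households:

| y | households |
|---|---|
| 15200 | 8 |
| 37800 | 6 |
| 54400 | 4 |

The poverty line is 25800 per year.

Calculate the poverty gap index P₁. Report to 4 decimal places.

Below z: 8×15200 (q = 8 of N = 18).
Shortfall ratios: (25800−15200)/25800 = 0.4109 (×8).
Sum of shortfalls = 3.286822; P₁ averages over all N: 3.286822 / 18 = 0.1826.

0.1826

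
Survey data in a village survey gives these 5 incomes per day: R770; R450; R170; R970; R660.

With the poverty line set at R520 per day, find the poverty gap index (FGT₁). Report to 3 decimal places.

Below the line: R170, R450 (q = 2 of N = 5).
Normalized shortfalls: (520−170)/520 = 0.6731; (520−450)/520 = 0.1346.
Sum of shortfalls = 0.807692; P₁ averages over all N: 0.807692 / 5 = 0.162.

0.162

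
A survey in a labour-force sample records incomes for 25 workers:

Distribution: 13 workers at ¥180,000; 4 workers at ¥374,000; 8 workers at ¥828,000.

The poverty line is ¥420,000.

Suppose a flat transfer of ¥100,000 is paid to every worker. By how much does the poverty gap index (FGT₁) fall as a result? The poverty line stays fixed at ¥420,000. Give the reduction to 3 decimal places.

0.141

Before: below the line — 13×¥180,000, 4×¥374,000; poverty gap index (FGT₁) = 0.31467.
After the ¥100,000 transfer: below the line — 13×¥280,000; poverty gap index (FGT₁) = 0.17333.
Reduction = 0.31467 − 0.17333 = 0.141.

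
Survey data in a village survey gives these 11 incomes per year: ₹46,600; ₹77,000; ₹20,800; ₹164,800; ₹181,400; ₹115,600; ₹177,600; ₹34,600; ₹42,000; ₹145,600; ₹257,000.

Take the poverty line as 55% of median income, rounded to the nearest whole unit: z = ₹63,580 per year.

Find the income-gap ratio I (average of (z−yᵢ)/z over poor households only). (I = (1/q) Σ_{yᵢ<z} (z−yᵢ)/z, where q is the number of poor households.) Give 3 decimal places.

0.434

Below the line: ₹20,800, ₹34,600, ₹42,000, ₹46,600 (q = 4 of N = 11).
Shortfall ratios (z−y)/z: 0.6729, 0.4558, 0.3394, 0.2671; sum = 1.735137.
The income-gap ratio divides by q (the poor only): 1.735137 / 4 = 0.434.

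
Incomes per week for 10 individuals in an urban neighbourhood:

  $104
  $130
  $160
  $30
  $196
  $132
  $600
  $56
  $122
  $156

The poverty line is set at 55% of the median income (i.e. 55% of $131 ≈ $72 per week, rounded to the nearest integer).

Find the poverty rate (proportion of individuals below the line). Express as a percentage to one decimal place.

2 of the 10 individuals have income below $72.
H = 2/10 = 20.0%.

20.0%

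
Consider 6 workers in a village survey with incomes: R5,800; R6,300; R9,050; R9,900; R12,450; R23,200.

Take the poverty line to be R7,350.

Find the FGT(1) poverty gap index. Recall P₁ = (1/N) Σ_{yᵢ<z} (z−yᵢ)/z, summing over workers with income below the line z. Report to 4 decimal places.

Below z: R5,800, R6,300 (q = 2 of N = 6).
Normalized shortfalls: (7350−5800)/7350 = 0.2109; (7350−6300)/7350 = 0.1429.
Sum of shortfalls = 0.353741; P₁ averages over all N: 0.353741 / 6 = 0.0590.

0.0590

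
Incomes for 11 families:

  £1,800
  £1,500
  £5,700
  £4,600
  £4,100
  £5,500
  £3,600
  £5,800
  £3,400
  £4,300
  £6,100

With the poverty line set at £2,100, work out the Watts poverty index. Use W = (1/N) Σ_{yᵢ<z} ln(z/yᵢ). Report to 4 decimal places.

0.0446

Incomes under z: £1,500, £1,800 (q = 2 of N = 11).
Log shortfalls: ln(2100/1500) = 0.3365; ln(2100/1800) = 0.1542.
W = 0.490623 / 11 = 0.0446.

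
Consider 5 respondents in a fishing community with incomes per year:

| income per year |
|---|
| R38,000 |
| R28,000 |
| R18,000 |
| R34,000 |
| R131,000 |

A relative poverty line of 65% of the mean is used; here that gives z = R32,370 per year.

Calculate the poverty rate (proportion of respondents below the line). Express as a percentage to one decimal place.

40.0%

2 of the 5 respondents have income below R32,370.
H = 2/5 = 40.0%.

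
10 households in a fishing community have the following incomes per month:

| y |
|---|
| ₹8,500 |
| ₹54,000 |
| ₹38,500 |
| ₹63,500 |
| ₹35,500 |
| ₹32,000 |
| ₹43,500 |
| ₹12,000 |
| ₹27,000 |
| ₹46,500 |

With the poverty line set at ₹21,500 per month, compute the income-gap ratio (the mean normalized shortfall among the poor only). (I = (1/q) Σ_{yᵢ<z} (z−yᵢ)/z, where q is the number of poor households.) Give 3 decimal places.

0.523

Incomes under z: ₹8,500, ₹12,000 (q = 2 of N = 10).
Shortfall ratios (z−y)/z: 0.6047, 0.4419; sum = 1.046512.
The income-gap ratio divides by q (the poor only): 1.046512 / 2 = 0.523.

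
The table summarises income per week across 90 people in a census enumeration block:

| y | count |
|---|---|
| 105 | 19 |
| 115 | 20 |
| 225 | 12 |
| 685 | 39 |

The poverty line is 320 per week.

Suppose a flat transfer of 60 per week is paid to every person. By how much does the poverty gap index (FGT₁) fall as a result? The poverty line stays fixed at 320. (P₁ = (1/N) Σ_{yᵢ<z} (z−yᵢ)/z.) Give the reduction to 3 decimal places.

Before: below the line — 19×105, 20×115, 12×225; poverty gap index (FGT₁) = 0.32378.
After the 60 transfer: below the line — 19×165, 20×175, 12×285; poverty gap index (FGT₁) = 0.21753.
Reduction = 0.32378 − 0.21753 = 0.106.

0.106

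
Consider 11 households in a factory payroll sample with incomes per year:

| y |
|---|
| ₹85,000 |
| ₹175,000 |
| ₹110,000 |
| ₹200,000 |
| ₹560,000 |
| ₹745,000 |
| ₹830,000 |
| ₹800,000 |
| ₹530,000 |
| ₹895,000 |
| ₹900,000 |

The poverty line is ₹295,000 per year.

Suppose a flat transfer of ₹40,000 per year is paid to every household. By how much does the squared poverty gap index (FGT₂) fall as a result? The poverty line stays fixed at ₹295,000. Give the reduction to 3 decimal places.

0.044

Before: below the line — ₹85,000, ₹110,000, ₹175,000, ₹200,000; squared poverty gap index (FGT₂) = 0.10629.
After the ₹40,000 transfer: below the line — ₹125,000, ₹150,000, ₹215,000, ₹240,000; squared poverty gap index (FGT₂) = 0.06200.
Reduction = 0.10629 − 0.06200 = 0.044.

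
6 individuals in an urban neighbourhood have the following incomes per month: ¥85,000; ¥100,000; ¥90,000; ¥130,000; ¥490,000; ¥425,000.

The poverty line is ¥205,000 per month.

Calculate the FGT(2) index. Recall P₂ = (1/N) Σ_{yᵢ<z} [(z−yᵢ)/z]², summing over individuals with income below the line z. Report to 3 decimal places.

0.176

Below the line: ¥85,000, ¥90,000, ¥100,000, ¥130,000 (q = 4 of N = 6).
Gap ratios (z−y)/z: (205000−85000)/205000 = 0.5854; (205000−90000)/205000 = 0.5610; (205000−100000)/205000 = 0.5122; (205000−130000)/205000 = 0.3659.
Squared: 0.3427; 0.3147; 0.2623; 0.1338.
Sum = 1.053540; P₂ = 1.053540 / 6 = 0.176.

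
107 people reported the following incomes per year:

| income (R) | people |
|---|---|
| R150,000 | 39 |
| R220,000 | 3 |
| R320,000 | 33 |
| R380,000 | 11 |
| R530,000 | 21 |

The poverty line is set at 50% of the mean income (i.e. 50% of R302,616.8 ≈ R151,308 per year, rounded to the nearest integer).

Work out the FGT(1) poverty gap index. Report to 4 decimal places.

0.0032

Below z: 39×R150,000 (q = 39 of N = 107).
Normalized shortfalls: (151308−150000)/151308 = 0.0086 (×39).
Sum of shortfalls = 0.337140; P₁ averages over all N: 0.337140 / 107 = 0.0032.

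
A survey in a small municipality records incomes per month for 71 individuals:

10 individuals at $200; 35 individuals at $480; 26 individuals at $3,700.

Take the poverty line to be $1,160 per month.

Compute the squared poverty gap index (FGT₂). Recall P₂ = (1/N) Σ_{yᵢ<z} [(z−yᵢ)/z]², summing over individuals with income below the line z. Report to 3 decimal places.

0.266

Below z: 10×$200, 35×$480 (q = 45 of N = 71).
Gap ratios (z−y)/z: (1160−200)/1160 = 0.8276 (×10); (1160−480)/1160 = 0.5862 (×35).
Squared: 0.6849 (×10); 0.3436 (×35).
Sum = 18.876338; P₂ = 18.876338 / 71 = 0.266.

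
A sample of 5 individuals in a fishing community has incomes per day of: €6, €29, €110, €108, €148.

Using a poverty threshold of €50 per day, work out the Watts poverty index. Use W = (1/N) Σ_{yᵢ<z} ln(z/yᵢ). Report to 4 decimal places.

Below z: €6, €29 (q = 2 of N = 5).
Log shortfalls: ln(50/6) = 2.1203; ln(50/29) = 0.5447.
W = 2.664991 / 5 = 0.5330.

0.5330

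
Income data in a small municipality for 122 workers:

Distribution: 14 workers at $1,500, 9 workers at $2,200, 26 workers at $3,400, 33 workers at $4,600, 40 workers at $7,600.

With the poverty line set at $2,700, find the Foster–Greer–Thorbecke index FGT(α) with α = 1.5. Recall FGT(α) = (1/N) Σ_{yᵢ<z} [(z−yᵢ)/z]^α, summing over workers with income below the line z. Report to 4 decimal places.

0.0399

Below z: 14×$1,500, 9×$2,200 (q = 23 of N = 122).
Normalized shortfalls: (2700−1500)/2700 = 0.4444 (×14); (2700−2200)/2700 = 0.1852 (×9).
Raised to α = 1.5: 0.29630 (×14); 0.07969 (×9).
Sum = 4.865367; FGT(1.5) = 4.865367 / 122 = 0.0399.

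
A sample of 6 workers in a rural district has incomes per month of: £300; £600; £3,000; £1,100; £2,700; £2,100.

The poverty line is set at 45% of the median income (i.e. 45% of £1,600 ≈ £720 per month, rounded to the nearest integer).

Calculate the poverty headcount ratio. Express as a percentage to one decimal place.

33.3%

2 of the 6 workers have income below £720.
H = 2/6 = 33.3%.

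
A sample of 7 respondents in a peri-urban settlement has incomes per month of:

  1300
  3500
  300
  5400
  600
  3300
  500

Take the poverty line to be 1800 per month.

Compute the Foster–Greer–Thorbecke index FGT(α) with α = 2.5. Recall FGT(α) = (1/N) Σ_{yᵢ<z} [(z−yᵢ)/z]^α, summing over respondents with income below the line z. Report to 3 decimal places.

Poor units: 300, 500, 600, 1300 (q = 4 of N = 7).
Relative gaps: (1800−300)/1800 = 0.8333; (1800−500)/1800 = 0.7222; (1800−600)/1800 = 0.6667; (1800−1300)/1800 = 0.2778.
Raised to α = 2.5: 0.63394; 0.44328; 0.36289; 0.04067.
Sum = 1.480772; FGT(2.5) = 1.480772 / 7 = 0.212.

0.212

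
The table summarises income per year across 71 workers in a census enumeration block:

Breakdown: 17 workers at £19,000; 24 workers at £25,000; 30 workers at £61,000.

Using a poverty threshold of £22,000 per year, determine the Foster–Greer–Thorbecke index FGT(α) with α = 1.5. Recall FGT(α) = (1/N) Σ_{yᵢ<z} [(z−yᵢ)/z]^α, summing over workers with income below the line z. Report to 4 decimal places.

Incomes under z: 17×£19,000 (q = 17 of N = 71).
Gap ratios (z−y)/z: (22000−19000)/22000 = 0.1364 (×17).
Raised to α = 1.5: 0.05036 (×17).
Sum = 0.856045; FGT(1.5) = 0.856045 / 71 = 0.0121.

0.0121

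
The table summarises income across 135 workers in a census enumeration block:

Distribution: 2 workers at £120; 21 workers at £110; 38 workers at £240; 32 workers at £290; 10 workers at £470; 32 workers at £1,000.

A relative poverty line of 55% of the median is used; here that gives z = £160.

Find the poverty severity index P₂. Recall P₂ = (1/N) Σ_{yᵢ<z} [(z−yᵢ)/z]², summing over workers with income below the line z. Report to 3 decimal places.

Incomes under z: 21×£110, 2×£120 (q = 23 of N = 135).
Gap ratios (z−y)/z: (160−110)/160 = 0.3125 (×21); (160−120)/160 = 0.2500 (×2).
Squared: 0.0977 (×21); 0.0625 (×2).
Sum = 2.175781; P₂ = 2.175781 / 135 = 0.016.

0.016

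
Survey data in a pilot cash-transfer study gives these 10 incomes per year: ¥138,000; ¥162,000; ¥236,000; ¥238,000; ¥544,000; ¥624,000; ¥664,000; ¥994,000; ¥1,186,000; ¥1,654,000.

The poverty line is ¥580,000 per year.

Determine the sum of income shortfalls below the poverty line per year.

¥1,582,000

Below the line: ¥138,000, ¥162,000, ¥236,000, ¥238,000, ¥544,000 (q = 5 of N = 10).
Individual gaps: 580000−138000 = 442000; 580000−162000 = 418000; 580000−236000 = 344000; 580000−238000 = 342000; 580000−544000 = 36000.
Aggregate gap = ¥1,582,000.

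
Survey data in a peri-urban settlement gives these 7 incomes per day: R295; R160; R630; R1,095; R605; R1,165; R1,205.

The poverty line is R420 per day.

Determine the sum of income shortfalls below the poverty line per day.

R385

Incomes under z: R160, R295 (q = 2 of N = 7).
Individual gaps: 420−160 = 260; 420−295 = 125.
Aggregate gap = R385.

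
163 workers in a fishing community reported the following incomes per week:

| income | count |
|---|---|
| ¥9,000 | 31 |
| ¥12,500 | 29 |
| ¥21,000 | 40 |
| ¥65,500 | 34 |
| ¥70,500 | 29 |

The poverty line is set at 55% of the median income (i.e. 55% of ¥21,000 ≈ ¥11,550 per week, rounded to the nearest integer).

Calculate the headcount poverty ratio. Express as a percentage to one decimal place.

19.0%

31 of the 163 workers have income below ¥11,550.
H = 31/163 = 19.0%.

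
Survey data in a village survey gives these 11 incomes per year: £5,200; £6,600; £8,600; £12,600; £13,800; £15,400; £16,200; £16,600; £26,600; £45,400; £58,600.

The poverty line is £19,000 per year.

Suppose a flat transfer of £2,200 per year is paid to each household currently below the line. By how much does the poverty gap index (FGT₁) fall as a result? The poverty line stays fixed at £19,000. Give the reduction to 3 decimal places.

0.084

Before: below the line — £5,200, £6,600, £8,600, £12,600, £13,800, £15,400, £16,200, £16,600; poverty gap index (FGT₁) = 0.27273.
After the £2,200 transfer: below the line — £7,400, £8,800, £10,800, £14,800, £16,000, £17,600, £18,400, £18,800; poverty gap index (FGT₁) = 0.18852.
Reduction = 0.27273 − 0.18852 = 0.084.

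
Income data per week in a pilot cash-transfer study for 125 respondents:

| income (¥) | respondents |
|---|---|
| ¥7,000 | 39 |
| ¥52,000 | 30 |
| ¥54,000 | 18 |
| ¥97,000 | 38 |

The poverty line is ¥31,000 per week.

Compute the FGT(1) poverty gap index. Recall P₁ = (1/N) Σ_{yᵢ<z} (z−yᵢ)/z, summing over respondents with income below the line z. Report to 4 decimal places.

0.2415

Poor units: 39×¥7,000 (q = 39 of N = 125).
Normalized shortfalls: (31000−7000)/31000 = 0.7742 (×39).
Σ = 30.193548. Dividing by the full population N = 125 gives P₁ = 0.2415.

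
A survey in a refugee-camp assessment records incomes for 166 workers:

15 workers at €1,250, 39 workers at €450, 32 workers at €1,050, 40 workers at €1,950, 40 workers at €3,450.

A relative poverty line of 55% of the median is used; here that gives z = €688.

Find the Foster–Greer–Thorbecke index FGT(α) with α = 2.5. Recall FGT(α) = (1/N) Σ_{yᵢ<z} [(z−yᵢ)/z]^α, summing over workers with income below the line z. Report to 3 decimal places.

Poor units: 39×€450 (q = 39 of N = 166).
Relative gaps: (688−450)/688 = 0.3459 (×39).
Raised to α = 2.5: 0.07038 (×39).
Sum = 2.744959; FGT(2.5) = 2.744959 / 166 = 0.017.

0.017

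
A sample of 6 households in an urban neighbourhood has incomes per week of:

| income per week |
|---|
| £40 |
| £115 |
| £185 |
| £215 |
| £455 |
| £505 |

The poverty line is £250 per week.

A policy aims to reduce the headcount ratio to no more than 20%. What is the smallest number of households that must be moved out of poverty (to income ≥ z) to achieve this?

4 of the 6 households are poor, so H = 4/6 = 0.667.
A headcount ratio of at most 20% allows at most ⌊0.20 × 6⌋ = 1 poor households.
So at least 4 − 1 = 3 must be lifted.

3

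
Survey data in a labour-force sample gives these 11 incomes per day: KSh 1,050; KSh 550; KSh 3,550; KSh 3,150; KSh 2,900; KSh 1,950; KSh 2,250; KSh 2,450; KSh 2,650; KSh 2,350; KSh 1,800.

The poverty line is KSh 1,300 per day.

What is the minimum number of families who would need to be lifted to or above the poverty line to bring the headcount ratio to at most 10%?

1

2 of the 11 families are poor, so H = 2/11 = 0.182.
A headcount ratio of at most 10% allows at most ⌊0.10 × 11⌋ = 1 poor families.
So at least 2 − 1 = 1 must be lifted.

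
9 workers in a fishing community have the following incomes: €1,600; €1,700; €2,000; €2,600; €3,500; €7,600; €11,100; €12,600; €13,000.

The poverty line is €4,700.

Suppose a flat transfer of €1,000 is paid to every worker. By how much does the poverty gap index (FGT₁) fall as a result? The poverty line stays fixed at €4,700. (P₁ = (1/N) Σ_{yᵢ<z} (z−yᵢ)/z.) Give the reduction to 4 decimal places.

Before: below the line — €1,600, €1,700, €2,000, €2,600, €3,500; poverty gap index (FGT₁) = 0.286052.
After the €1,000 transfer: below the line — €2,600, €2,700, €3,000, €3,600, €4,500; poverty gap index (FGT₁) = 0.167849.
Reduction = 0.286052 − 0.167849 = 0.1182.

0.1182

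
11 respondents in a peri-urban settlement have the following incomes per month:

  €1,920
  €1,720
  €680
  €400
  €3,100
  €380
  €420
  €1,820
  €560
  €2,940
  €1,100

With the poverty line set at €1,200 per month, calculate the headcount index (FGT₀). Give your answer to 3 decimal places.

0.545

6 of the 11 respondents have income below €1,200.
H = 6/11 = 0.545.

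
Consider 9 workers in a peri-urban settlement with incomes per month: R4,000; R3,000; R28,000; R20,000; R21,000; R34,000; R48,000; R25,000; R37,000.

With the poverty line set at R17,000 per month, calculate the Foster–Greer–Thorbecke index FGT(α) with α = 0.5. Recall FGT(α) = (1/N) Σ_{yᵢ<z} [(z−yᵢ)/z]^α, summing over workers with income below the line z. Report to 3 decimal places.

0.198

Incomes under z: R3,000, R4,000 (q = 2 of N = 9).
Gap ratios (z−y)/z: (17000−3000)/17000 = 0.8235; (17000−4000)/17000 = 0.7647.
Raised to α = 0.5: 0.90749; 0.87447.
Sum = 1.781960; FGT(0.5) = 1.781960 / 9 = 0.198.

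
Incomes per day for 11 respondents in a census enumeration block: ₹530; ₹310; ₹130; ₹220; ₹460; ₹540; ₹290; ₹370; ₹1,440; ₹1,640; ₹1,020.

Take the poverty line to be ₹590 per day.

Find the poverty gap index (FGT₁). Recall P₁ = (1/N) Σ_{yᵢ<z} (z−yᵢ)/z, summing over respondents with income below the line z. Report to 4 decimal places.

Incomes under z: ₹130, ₹220, ₹290, ₹310, ₹370, ₹460, ₹530, ₹540 (q = 8 of N = 11).
Gap ratios (z−y)/z: (590−130)/590 = 0.7797; (590−220)/590 = 0.6271; (590−290)/590 = 0.5085; (590−310)/590 = 0.4746; (590−370)/590 = 0.3729; (590−460)/590 = 0.2203; (590−530)/590 = 0.1017; (590−540)/590 = 0.0847.
Σ = 3.169492. Dividing by the full population N = 11 gives P₁ = 0.2881.

0.2881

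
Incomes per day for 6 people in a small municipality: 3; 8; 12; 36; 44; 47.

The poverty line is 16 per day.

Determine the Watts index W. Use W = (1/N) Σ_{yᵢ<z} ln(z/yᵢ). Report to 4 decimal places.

Incomes under z: 3, 8, 12 (q = 3 of N = 6).
Log gaps: ln(16/3) = 1.6740; ln(16/8) = 0.6931; ln(16/12) = 0.2877.
W = 2.654806 / 6 = 0.4425.

0.4425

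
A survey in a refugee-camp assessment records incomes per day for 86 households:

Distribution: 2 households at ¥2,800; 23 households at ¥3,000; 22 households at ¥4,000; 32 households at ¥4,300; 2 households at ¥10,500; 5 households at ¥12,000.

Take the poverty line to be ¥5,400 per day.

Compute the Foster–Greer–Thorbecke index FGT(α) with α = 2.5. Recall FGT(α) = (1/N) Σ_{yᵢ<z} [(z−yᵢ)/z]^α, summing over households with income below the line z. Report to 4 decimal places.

Below the line: 2×¥2,800, 23×¥3,000, 22×¥4,000, 32×¥4,300 (q = 79 of N = 86).
Relative gaps: (5400−2800)/5400 = 0.4815 (×2); (5400−3000)/5400 = 0.4444 (×23); (5400−4000)/5400 = 0.2593 (×22); (5400−4300)/5400 = 0.2037 (×32).
Raised to α = 2.5: 0.16086 (×2); 0.13169 (×23); 0.03422 (×22); 0.01873 (×32).
Sum = 4.702768; FGT(2.5) = 4.702768 / 86 = 0.0547.

0.0547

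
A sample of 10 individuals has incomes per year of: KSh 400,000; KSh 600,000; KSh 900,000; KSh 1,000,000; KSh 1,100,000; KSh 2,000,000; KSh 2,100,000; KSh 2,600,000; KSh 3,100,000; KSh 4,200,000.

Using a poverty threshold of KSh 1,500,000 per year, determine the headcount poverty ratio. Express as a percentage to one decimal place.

50.0%

5 of the 10 individuals have income below KSh 1,500,000.
H = 5/10 = 50.0%.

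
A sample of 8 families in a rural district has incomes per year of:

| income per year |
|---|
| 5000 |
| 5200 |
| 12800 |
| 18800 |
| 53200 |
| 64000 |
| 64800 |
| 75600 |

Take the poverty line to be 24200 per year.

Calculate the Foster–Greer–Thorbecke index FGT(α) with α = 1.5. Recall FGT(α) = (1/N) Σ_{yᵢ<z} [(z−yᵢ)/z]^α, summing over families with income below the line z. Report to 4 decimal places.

Below z: 5000, 5200, 12800, 18800 (q = 4 of N = 8).
Shortfall ratios: (24200−5000)/24200 = 0.7934; (24200−5200)/24200 = 0.7851; (24200−12800)/24200 = 0.4711; (24200−18800)/24200 = 0.2231.
Raised to α = 1.5: 0.70669; 0.69568; 0.32332; 0.10541.
Sum = 1.831094; FGT(1.5) = 1.831094 / 8 = 0.2289.

0.2289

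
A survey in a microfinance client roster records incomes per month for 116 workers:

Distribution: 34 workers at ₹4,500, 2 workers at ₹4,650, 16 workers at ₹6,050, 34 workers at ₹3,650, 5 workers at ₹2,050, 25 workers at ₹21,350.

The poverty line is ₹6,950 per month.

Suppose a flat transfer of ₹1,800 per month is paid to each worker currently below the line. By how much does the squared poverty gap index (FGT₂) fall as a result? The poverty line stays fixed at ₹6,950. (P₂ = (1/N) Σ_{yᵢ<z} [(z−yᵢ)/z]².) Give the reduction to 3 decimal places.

0.103

Before: below the line — 5×₹2,050, 34×₹3,650, 34×₹4,500, 2×₹4,650, 16×₹6,050; squared poverty gap index (FGT₂) = 0.12813.
After the ₹1,800 transfer: below the line — 5×₹3,850, 34×₹5,450, 34×₹6,300, 2×₹6,450; squared poverty gap index (FGT₂) = 0.02488.
Reduction = 0.12813 − 0.02488 = 0.103.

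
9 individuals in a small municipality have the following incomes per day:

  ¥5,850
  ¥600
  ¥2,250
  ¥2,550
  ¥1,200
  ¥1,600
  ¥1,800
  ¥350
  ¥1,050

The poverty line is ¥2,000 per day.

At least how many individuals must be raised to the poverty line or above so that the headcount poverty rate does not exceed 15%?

Currently q = 6 of N = 9 are below the line (H = 0.667).
A headcount ratio of at most 15% allows at most ⌊0.15 × 9⌋ = 1 poor individuals.
So at least 6 − 1 = 5 must be lifted.

5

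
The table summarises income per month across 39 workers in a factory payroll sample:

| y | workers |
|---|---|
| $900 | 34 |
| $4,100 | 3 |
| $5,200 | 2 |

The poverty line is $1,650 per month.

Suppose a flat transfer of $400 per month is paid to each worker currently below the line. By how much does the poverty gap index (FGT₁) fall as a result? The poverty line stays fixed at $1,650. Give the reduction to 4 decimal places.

Before: below the line — 34×$900; poverty gap index (FGT₁) = 0.396270.
After the $400 transfer: below the line — 34×$1,300; poverty gap index (FGT₁) = 0.184926.
Reduction = 0.396270 − 0.184926 = 0.2113.

0.2113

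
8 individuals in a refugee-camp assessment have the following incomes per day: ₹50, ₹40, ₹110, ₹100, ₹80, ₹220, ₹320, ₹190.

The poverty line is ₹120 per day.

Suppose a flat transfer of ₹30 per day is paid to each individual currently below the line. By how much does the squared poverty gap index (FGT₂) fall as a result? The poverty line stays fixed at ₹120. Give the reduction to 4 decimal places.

0.0799

Before: below the line — ₹40, ₹50, ₹80, ₹100, ₹110; squared poverty gap index (FGT₂) = 0.116319.
After the ₹30 transfer: below the line — ₹70, ₹80, ₹110; squared poverty gap index (FGT₂) = 0.036458.
Reduction = 0.116319 − 0.036458 = 0.0799.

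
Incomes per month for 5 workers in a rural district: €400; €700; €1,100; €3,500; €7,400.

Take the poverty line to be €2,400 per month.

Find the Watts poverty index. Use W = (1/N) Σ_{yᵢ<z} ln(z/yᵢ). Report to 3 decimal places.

Poor units: €400, €700, €1,100 (q = 3 of N = 5).
Log shortfalls: ln(2400/400) = 1.7918; ln(2400/700) = 1.2321; ln(2400/1100) = 0.7802.
W = 3.804062 / 5 = 0.761.

0.761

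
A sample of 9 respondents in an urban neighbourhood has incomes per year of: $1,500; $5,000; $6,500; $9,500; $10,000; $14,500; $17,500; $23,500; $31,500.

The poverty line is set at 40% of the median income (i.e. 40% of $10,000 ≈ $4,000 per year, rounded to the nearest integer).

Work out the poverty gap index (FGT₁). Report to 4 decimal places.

Below the line: $1,500 (q = 1 of N = 9).
Relative gaps: (4000−1500)/4000 = 0.6250.
Σ = 0.625000. Dividing by the full population N = 9 gives P₁ = 0.0694.

0.0694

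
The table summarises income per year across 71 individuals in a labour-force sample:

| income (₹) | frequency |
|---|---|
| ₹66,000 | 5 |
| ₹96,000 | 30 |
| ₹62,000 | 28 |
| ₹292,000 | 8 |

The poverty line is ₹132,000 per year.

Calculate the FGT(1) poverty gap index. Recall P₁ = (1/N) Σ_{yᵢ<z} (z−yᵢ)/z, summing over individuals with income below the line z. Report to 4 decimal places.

Below the line: 28×₹62,000, 5×₹66,000, 30×₹96,000 (q = 63 of N = 71).
Relative gaps: (132000−62000)/132000 = 0.5303 (×28); (132000−66000)/132000 = 0.5000 (×5); (132000−96000)/132000 = 0.2727 (×30).
Σ = 25.530303. Dividing by the full population N = 71 gives P₁ = 0.3596.

0.3596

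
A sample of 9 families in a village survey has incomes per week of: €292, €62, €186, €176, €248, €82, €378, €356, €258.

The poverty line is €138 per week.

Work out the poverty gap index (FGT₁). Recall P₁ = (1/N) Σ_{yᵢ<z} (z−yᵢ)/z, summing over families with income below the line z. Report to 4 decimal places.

0.1063

Poor units: €62, €82 (q = 2 of N = 9).
Relative gaps: (138−62)/138 = 0.5507; (138−82)/138 = 0.4058.
Sum of shortfalls = 0.956522; P₁ averages over all N: 0.956522 / 9 = 0.1063.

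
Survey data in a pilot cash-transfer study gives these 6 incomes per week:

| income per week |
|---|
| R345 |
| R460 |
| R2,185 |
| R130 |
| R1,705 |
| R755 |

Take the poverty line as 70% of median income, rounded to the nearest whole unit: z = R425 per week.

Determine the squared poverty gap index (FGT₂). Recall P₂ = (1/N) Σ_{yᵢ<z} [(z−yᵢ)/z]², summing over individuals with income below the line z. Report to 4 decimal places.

Incomes under z: R130, R345 (q = 2 of N = 6).
Gap ratios (z−y)/z: (425−130)/425 = 0.6941; (425−345)/425 = 0.1882.
Squared: 0.4818; 0.0354.
Sum = 0.517232; P₂ = 0.517232 / 6 = 0.0862.

0.0862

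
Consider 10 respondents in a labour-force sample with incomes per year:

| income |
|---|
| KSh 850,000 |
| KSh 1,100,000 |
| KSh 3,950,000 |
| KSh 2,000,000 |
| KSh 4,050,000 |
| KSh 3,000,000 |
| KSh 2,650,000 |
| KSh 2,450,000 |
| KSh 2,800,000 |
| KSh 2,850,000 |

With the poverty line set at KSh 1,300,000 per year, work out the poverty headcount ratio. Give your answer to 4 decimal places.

2 of the 10 respondents have income below KSh 1,300,000.
H = 2/10 = 0.2000.

0.2000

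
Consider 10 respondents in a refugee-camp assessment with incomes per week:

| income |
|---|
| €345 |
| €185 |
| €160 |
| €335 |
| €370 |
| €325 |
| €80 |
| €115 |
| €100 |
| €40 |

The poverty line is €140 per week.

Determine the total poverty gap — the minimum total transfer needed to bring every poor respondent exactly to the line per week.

Below z: €40, €80, €100, €115 (q = 4 of N = 10).
Individual gaps: 140−40 = 100; 140−80 = 60; 140−100 = 40; 140−115 = 25.
Aggregate gap = €225.

€225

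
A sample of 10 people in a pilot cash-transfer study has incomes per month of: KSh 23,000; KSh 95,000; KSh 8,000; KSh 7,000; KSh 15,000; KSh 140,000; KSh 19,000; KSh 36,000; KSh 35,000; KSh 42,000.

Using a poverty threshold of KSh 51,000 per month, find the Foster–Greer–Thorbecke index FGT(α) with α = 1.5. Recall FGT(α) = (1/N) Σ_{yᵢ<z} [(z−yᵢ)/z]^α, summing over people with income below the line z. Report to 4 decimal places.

0.3482

Below the line: KSh 7,000, KSh 8,000, KSh 15,000, KSh 19,000, KSh 23,000, KSh 35,000, KSh 36,000, KSh 42,000 (q = 8 of N = 10).
Normalized shortfalls: (51000−7000)/51000 = 0.8627; (51000−8000)/51000 = 0.8431; (51000−15000)/51000 = 0.7059; (51000−19000)/51000 = 0.6275; (51000−23000)/51000 = 0.5490; (51000−35000)/51000 = 0.3137; (51000−36000)/51000 = 0.2941; (51000−42000)/51000 = 0.1765.
Raised to α = 1.5: 0.80135; 0.77419; 0.59306; 0.49702; 0.40680; 0.17572; 0.15951; 0.07413.
Sum = 3.481780; FGT(1.5) = 3.481780 / 10 = 0.3482.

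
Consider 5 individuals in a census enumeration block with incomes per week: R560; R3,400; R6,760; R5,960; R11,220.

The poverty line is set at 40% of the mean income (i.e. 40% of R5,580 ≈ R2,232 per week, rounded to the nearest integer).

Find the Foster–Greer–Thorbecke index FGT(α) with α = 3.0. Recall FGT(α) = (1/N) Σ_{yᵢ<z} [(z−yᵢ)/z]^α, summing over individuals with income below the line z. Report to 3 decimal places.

0.084

Poor units: R560 (q = 1 of N = 5).
Normalized shortfalls: (2232−560)/2232 = 0.7491.
Raised to α = 3.0: 0.42036.
Sum = 0.420365; FGT(3.0) = 0.420365 / 5 = 0.084.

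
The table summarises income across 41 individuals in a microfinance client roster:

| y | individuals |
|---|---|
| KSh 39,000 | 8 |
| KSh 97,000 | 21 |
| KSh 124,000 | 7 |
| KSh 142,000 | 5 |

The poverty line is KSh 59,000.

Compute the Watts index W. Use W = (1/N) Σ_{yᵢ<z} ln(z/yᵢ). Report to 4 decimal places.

Below z: 8×KSh 39,000 (q = 8 of N = 41).
ln(z/y) terms: ln(59000/39000) = 0.4140 (×8).
W = 3.311806 / 41 = 0.0808.

0.0808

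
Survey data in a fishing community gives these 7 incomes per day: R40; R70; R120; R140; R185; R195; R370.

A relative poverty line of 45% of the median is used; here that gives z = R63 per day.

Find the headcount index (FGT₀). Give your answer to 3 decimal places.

1 of the 7 households have income below R63.
H = 1/7 = 0.143.

0.143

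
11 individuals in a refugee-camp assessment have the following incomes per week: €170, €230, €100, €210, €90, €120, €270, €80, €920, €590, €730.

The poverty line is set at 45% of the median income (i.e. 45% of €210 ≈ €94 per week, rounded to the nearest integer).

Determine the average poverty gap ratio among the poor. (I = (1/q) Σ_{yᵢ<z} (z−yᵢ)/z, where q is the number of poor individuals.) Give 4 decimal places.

Below the line: €80, €90 (q = 2 of N = 11).
Shortfall ratios (z−y)/z: 0.1489, 0.0426; sum = 0.191489.
I averages over the q = 2 poor units only: 0.191489 / 2 = 0.0957.

0.0957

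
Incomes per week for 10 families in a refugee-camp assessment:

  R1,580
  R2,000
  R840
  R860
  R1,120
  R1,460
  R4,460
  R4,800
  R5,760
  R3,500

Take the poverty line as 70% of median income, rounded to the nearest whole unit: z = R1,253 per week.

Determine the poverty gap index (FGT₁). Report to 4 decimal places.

0.0749

Below z: R840, R860, R1,120 (q = 3 of N = 10).
Normalized shortfalls: (1253−840)/1253 = 0.3296; (1253−860)/1253 = 0.3136; (1253−1120)/1253 = 0.1061.
Sum of shortfalls = 0.749401; P₁ averages over all N: 0.749401 / 10 = 0.0749.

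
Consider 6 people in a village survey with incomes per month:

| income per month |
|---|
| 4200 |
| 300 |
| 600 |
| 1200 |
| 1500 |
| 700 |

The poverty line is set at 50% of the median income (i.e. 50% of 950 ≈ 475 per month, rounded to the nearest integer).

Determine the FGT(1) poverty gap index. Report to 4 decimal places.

Below z: 300 (q = 1 of N = 6).
Relative gaps: (475−300)/475 = 0.3684.
Sum of shortfalls = 0.368421; P₁ averages over all N: 0.368421 / 6 = 0.0614.

0.0614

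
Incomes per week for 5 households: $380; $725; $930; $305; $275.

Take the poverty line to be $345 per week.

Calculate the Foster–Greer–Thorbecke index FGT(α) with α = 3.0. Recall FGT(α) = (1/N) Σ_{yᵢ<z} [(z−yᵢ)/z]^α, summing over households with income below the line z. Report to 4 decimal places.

0.0020

Incomes under z: $275, $305 (q = 2 of N = 5).
Shortfall ratios: (345−275)/345 = 0.2029; (345−305)/345 = 0.1159.
Raised to α = 3.0: 0.00835; 0.00156.
Sum = 0.009911; FGT(3.0) = 0.009911 / 5 = 0.0020.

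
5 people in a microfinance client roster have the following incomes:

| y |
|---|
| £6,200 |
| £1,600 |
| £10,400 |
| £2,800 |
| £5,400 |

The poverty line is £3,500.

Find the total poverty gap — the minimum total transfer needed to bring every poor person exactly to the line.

£2,600

Below z: £1,600, £2,800 (q = 2 of N = 5).
Individual gaps: 3500−1600 = 1900; 3500−2800 = 700.
Aggregate gap = £2,600.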